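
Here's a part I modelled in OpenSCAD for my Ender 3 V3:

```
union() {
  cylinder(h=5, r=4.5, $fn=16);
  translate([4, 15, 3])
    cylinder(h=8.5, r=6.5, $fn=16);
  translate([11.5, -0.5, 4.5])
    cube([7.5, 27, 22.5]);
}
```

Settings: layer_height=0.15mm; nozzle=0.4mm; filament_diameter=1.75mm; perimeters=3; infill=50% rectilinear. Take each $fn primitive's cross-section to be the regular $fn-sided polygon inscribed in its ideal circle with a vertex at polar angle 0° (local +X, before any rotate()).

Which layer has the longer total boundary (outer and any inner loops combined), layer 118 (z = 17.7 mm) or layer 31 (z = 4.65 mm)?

Layer 118 (z = 17.7): the cylinder is absent (z outside [0, 5]); the cylinder at (4, 15) does not reach this height (z outside [3, 11.5]); the 7.5×27 cube at (11.5, -0.5) contributes its full rectangle (perimeter 69.00 mm); Taking the union: only the 7.5×27 cube at (11.5, -0.5) is present, so the union is just that shape — boundary = 69.00 mm. So its perimeter = 69.00 mm. Layer 31 (z = 4.65): the r=4.5 cylinder contributes a regular 16-gon of circumradius 4.5 (perimeter = 2·16·4.500·sin(180°/16) = 28.09 mm); the cylinder at (4, 15): section is a regular 16-gon, circumradius r=6.5 (perimeter = 2·16·6.500·sin(180°/16) = 40.58 mm); the 7.5×27 cube at (11.5, -0.5) contributes its full rectangle (perimeter 69.00 mm); Taking the union: the 3 present regions are separate (no shared area or edge), so areas and boundary lengths simply add and each stays a separate island — boundary = 137.67 mm. So its perimeter = 137.67 mm. Layer 31 is larger (137.67 vs 69.00 mm).

layer 31 (z = 4.65 mm)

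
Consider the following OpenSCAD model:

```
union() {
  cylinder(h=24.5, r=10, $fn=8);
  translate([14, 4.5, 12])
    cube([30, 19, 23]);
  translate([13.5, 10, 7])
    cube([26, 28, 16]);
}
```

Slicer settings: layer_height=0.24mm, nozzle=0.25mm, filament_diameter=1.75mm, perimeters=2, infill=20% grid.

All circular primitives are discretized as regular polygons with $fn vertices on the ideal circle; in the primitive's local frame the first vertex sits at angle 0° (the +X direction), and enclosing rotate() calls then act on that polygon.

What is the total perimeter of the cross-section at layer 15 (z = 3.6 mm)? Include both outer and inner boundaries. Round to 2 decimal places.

61.23 mm

At z = 3.6 mm: the r=10 cylinder gives a regular 8-gon of circumradius 10 (constant along its height) (perimeter = 2·8·10.000·sin(180°/8) = 61.23 mm); the cube at (14, 4.5) does not reach this height (z outside [12, 35]); the cube at (13.5, 10) does not reach this height (z outside [7, 23]); Taking the union: only the r=10 cylinder is present, so the union is just that shape — boundary = 61.23 mm. Overall, the cross-section is a single solid region. Total boundary length (outer) = 61.23 mm.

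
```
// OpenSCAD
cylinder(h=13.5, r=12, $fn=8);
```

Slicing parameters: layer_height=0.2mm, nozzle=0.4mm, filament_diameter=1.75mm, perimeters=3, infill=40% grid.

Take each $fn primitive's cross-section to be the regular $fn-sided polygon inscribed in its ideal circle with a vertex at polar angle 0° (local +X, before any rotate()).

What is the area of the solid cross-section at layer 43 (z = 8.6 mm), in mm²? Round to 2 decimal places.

At z = 8.6 mm: the r=12 cylinder gives a regular 8-gon of circumradius 12 (constant along its height) (area = (8/2)·12.000²·sin(360°/8) = 407.29 mm²). Overall, the cross-section is a single solid region. Net area = 407.29 mm².

407.29 mm²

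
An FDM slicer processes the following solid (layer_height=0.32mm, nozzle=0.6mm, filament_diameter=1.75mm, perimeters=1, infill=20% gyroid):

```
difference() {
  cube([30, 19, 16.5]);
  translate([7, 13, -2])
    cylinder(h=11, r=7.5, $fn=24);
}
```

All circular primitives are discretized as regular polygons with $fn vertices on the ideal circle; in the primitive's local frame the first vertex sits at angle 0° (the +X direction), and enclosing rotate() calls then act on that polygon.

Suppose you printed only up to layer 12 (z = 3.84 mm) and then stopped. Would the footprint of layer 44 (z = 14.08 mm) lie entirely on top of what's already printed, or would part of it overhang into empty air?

part overhangs

Compare the two slices. At z = 3.84: the cube (footprint 30×19) is included at this height (area 570.00 mm²); the cylinder at (7, 13): section is a regular 24-gon, circumradius r=7.5 (area = (24/2)·7.500²·sin(360°/24) = 174.70 mm²); Subtracting the remaining from the first: starting from the 30×19 cube (570.00 mm²), the r=7.5 cylinder at (7, 13) partially overlaps it — only the 164.32 mm² overlap (of its 174.70 mm²) is removed, clipping the outline — area = 405.68 mm². At z = 14.08: the cube (footprint 30×19) is included at this height (area 570.00 mm²); the cylinder at (7, 13) is not intersected at this z (z outside [-2, 9]); Subtracting the remaining from the first: none of the subtracted shapes is present at this height, so the 30×19 cube is unchanged — area = 570.00 mm². Checking containment: at z = 14.08 the cross-section extends beyond the z = 3.84 cross-section by about 164.32 mm².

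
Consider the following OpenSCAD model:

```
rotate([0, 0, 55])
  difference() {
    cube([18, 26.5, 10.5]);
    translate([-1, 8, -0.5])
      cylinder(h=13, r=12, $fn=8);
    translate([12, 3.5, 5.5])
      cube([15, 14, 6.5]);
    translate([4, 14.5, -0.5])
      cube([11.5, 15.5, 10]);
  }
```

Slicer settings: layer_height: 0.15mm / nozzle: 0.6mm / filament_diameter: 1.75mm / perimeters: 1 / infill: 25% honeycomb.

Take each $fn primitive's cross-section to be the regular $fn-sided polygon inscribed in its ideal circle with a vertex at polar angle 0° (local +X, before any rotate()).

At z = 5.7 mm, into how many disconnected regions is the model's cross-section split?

At z = 5.7 mm: the 18×26.5 cube contributes its full rectangle; the r=12 cylinder at (-1, 8) contributes a regular 8-gon of circumradius 12; the 15×14 cube at (12, 3.5) contributes its full rectangle; the cube at (4, 14.5) (footprint 11.5×15.5) is included at this height; After the difference (first − rest): starting from the 18×26.5 cube, the r=12 cylinder at (-1, 8) partially overlaps it — only the 164.78 mm² overlap (of its 407.29 mm²) is removed, clipping the outline; the 15×14 cube at (12, 3.5) partially overlaps it — only the 84.00 mm² overlap (of its 210.00 mm²) is removed, clipping the outline; the 11.5×15.5 cube at (4, 14.5) partially overlaps it — only the 117.25 mm² overlap (of its 178.25 mm²) is removed, clipping the outline — 3 connected regions; (rotated 55° about Z; rotation is an isometry so areas/perimeters/island counts are preserved). The result has 3 disconnected regions.

3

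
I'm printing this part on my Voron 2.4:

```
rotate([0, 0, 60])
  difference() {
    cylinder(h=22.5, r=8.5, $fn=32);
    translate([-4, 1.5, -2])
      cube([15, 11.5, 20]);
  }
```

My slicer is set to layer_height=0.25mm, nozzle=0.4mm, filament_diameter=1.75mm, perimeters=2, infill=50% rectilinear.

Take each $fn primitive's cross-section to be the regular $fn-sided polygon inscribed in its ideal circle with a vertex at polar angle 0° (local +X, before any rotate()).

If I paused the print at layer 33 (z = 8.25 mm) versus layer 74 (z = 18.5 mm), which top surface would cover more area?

Layer 33 (z = 8.25): the r=8.5 cylinder gives a regular 32-gon of circumradius 8.5 (constant along its height) (area = (32/2)·8.500²·sin(360°/32) = 225.52 mm²); the cube at (-4, 1.5) (footprint 15×11.5) is included at this height (area 172.50 mm²); Subtracting the remaining from the first: starting from the r=8.5 cylinder (225.52 mm²), the 15×11.5 cube at (-4, 1.5) partially overlaps it — only the 70.33 mm² overlap (of its 172.50 mm²) is removed, clipping the outline — area = 155.20 mm²; (whole slice rotated 60° about Z — lengths, areas and connectivity unchanged). So its area = 155.20 mm². Layer 74 (z = 18.5): the r=8.5 cylinder gives a regular 32-gon of circumradius 8.5 (constant along its height) (area = (32/2)·8.500²·sin(360°/32) = 225.52 mm²); the cube at (-4, 1.5) does not reach this height (z outside [-2, 18]); After the difference (first − rest): none of the subtracted shapes is present at this height, so the r=8.5 cylinder is unchanged — area = 225.52 mm²; (whole slice rotated 60° about Z — lengths, areas and connectivity unchanged). So its area = 225.52 mm². Layer 74 is larger (225.52 vs 155.20 mm²).

layer 74 (z = 18.5 mm)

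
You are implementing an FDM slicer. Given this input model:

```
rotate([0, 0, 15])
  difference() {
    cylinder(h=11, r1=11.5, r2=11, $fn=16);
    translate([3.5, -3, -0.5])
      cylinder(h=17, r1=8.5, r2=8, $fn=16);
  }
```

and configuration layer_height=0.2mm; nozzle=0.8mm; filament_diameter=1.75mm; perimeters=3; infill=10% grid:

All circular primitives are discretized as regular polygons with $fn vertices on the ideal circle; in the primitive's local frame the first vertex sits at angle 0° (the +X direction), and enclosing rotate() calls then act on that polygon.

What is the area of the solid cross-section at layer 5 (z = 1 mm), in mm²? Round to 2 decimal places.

At z = 1 mm: the cone contributes a regular 16-gon of circumradius 11.455 (interpolated between r1=11.5 and r2=11 at t=0.091) (area = (16/2)·11.455²·sin(360°/16) = 401.68 mm²); the cone at (3.5, -3): at t=0.088 of its height the radius interpolates to r₁+(r₂−r₁)t = 8.456, giving a regular 16-gon of that circumradius (area = (16/2)·8.456²·sin(360°/16) = 218.90 mm²); Taking the first minus the rest: starting from the cone (401.68 mm²), the cone at (3.5, -3) partially overlaps it — only the 200.63 mm² overlap (of its 218.90 mm²) is removed, clipping the outline — area = 201.06 mm²; (rotated 15° about Z; rotation is an isometry so areas/perimeters/island counts are preserved). Overall, the cross-section is a single solid region. Net area = 201.06 mm².

201.06 mm²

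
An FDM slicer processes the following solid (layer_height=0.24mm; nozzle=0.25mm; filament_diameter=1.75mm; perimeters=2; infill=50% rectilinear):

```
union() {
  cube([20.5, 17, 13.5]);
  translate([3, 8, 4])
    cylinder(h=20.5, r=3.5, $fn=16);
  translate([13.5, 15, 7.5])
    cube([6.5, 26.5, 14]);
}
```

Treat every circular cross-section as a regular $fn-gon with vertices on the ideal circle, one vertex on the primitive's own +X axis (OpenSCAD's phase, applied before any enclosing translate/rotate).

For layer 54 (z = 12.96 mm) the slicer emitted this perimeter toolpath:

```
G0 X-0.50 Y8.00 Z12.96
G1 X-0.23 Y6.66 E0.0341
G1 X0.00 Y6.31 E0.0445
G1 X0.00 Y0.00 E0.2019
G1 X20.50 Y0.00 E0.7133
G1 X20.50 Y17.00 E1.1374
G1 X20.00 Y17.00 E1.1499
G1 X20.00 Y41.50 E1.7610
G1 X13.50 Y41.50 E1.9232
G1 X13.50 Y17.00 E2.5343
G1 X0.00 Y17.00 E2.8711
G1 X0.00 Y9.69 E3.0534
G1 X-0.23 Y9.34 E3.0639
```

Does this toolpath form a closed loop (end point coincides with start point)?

Start point (G0): (-0.50, 8.00). End point (last G1): the path does not return to the start — open.

no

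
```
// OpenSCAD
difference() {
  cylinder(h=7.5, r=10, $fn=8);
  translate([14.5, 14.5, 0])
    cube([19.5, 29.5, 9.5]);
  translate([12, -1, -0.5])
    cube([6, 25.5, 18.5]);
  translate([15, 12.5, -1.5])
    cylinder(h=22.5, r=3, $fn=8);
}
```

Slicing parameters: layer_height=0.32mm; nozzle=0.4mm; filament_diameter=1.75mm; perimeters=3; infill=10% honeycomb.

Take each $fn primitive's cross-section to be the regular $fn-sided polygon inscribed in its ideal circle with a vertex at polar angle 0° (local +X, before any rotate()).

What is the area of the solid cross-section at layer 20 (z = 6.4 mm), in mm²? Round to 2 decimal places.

At z = 6.4 mm: the r=10 cylinder gives a regular 8-gon of circumradius 10 (constant along its height) (area = (8/2)·10.000²·sin(360°/8) = 282.84 mm²); the cube at (14.5, 14.5) (footprint 19.5×29.5) is included at this height (area 575.25 mm²); the cube at (12, -1) (footprint 6×25.5) is included at this height (area 153.00 mm²); the cylinder at (15, 12.5): section is a regular 8-gon, circumradius r=3 (area = (8/2)·3.000²·sin(360°/8) = 25.46 mm²); Taking the first minus the rest: starting from the r=10 cylinder (282.84 mm²), the 19.5×29.5 cube at (14.5, 14.5) misses the remaining region (no effect); the 6×25.5 cube at (12, -1) misses the remaining region (no effect); the r=3 cylinder at (15, 12.5) misses the remaining region (no effect) — area = 282.84 mm². Overall, the cross-section is a single solid region. Net area = 282.84 mm².

282.84 mm²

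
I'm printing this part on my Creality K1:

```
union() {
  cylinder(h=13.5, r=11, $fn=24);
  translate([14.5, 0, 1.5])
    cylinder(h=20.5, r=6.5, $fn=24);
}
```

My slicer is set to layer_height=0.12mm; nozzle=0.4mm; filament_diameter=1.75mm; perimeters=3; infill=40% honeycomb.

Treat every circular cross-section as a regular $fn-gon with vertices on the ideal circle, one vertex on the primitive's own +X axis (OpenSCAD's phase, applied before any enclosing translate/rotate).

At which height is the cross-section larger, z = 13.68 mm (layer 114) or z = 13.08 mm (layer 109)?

layer 109 (z = 13.08 mm)

Layer 114 (z = 13.68): the cylinder is not intersected at this z (z outside [0, 13.5]); the r=6.5 cylinder at (14.5, 0) gives a regular 24-gon of circumradius 6.5 (constant along its height) (area = (24/2)·6.500²·sin(360°/24) = 131.22 mm²); Taking the union: only the r=6.5 cylinder at (14.5, 0) is present, so the union is just that shape — area = 131.22 mm². So its area = 131.22 mm². Layer 109 (z = 13.08): the cylinder: section is a regular 24-gon, circumradius r=11 (area = (24/2)·11.000²·sin(360°/24) = 375.81 mm²); the cylinder at (14.5, 0): section is a regular 24-gon, circumradius r=6.5 (area = (24/2)·6.500²·sin(360°/24) = 131.22 mm²); Taking the union: the regions partially overlap — summed areas 507.03 mm² minus the doubly-counted overlap 18.11 mm² gives 488.92 mm² — area = 488.92 mm². So its area = 488.92 mm². Layer 109 is larger (488.92 vs 131.22 mm²).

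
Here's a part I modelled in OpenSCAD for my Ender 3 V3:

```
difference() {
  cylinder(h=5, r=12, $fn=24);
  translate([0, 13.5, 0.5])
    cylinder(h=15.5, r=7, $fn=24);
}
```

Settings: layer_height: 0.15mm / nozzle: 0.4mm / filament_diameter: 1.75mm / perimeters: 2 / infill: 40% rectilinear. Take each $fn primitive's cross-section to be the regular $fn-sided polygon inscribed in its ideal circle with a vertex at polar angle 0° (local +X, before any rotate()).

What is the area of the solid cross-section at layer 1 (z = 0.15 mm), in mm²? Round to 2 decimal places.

At z = 0.15 mm: the cylinder: section is a regular 24-gon, circumradius r=12 (area = (24/2)·12.000²·sin(360°/24) = 447.24 mm²); the cylinder at (0, 13.5) does not reach this height (z outside [0.5, 16]); Taking the first minus the rest: none of the subtracted shapes is present at this height, so the r=12 cylinder is unchanged — area = 447.24 mm². Overall, the cross-section is a single solid region. Net area = 447.24 mm².

447.24 mm²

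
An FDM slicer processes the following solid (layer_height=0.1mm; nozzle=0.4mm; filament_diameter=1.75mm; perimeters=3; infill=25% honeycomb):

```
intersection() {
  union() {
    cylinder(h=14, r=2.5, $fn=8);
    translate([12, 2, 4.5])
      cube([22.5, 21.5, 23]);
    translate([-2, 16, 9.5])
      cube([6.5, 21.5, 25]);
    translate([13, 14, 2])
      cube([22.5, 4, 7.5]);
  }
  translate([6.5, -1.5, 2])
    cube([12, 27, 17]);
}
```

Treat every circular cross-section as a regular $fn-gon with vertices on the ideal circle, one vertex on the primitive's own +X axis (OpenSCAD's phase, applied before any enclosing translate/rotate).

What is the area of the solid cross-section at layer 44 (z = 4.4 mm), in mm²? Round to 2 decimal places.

At z = 4.4 mm: the r=2.5 cylinder contributes a regular 8-gon of circumradius 2.5 (area = (8/2)·2.500²·sin(360°/8) = 17.68 mm²); the cube at (12, 2) is absent (z outside [4.5, 27.5]); the cube at (-2, 16) does not reach this height (z outside [9.5, 34.5]); the 22.5×4 cube at (13, 14) contributes its full rectangle (area 90.00 mm²); Merging all regions: the 2 present regions are separate (no shared area or edge), so areas and boundary lengths simply add and each stays a separate island — area = 107.68 mm²; the cube at (6.5, -1.5) (footprint 12×27) is included at this height (area 324.00 mm²); After intersecting: the 12×27 cube at (6.5, -1.5) partially overlaps that combined region; clipping to the common part keeps 22.00 mm² — area = 22.00 mm². Overall, the cross-section is a single solid region. Net area = 22.00 mm².

22.00 mm²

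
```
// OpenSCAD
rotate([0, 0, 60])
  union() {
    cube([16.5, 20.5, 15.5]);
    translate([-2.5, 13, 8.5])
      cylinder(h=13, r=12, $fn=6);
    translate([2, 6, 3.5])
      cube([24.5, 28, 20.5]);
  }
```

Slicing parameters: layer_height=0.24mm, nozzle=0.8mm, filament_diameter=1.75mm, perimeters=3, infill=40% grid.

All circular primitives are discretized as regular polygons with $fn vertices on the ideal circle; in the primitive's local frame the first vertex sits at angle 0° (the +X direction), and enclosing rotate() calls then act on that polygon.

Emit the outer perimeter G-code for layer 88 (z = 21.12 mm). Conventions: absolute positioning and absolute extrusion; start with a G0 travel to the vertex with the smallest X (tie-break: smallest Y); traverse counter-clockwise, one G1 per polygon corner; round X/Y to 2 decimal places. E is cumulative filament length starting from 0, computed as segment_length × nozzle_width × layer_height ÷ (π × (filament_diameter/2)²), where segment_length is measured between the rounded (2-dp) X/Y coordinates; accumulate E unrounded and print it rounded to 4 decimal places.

At z = 21.12 mm: the cube is absent (z outside [0, 15.5]); the cylinder at (-2.5, 13): section is a regular 6-gon, circumradius r=12; the cube at (2, 6) is present — its section is the full 24.5×28 rectangle; Taking the union: the regions partially overlap (shared area 85.12 mm²), so overlapping operands fuse into one piece — 1 connected region; (whole slice rotated 60° about Z — lengths, areas and connectivity unchanged). The outline is a single polygon with 9 vertices. Extrusion per mm of travel: 0.8 × 0.24 / (π × 0.875²) = 0.079824. Accumulating E over each segment gives final E = 10.7412.

G0 X-28.44 Y18.73 Z21.12
G1 X-19.26 Y13.43 E0.8461
G1 X-24.51 Y4.33 E1.6848
G1 X-18.51 Y-6.06 E2.6425
G1 X-6.51 Y-6.06 E3.6004
G1 X-0.51 Y4.33 E4.5581
G1 X-2.47 Y7.73 E4.8714
G1 X8.05 Y25.95 E6.5508
G1 X-16.19 Y39.95 E8.7853
G1 X-28.44 Y18.73 E10.7412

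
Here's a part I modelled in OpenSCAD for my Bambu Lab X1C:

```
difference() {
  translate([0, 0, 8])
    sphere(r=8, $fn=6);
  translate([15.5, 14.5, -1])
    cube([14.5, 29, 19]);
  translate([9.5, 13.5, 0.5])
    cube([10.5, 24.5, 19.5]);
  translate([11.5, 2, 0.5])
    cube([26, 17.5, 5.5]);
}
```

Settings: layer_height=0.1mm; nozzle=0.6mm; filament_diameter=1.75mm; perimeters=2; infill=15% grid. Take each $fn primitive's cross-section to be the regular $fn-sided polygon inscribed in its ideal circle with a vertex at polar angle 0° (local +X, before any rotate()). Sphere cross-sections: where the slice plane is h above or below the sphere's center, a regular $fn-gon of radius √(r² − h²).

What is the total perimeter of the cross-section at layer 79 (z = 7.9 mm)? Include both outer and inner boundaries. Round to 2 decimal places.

At z = 7.9 mm: the r=8 sphere contributes a regular 6-gon of circumradius √(8²−0.1²) = 7.999 (perimeter = 2·6·7.999·sin(180°/6) = 48.00 mm); the 14.5×29 cube at (15.5, 14.5) contributes its full rectangle (perimeter 87.00 mm); the 10.5×24.5 cube at (9.5, 13.5) contributes its full rectangle (perimeter 70.00 mm); the cube at (11.5, 2) does not reach this height (z outside [0.5, 6]); Taking the first minus the rest: starting from the r=8 sphere, the 14.5×29 cube at (15.5, 14.5) misses the remaining region (no effect); the 10.5×24.5 cube at (9.5, 13.5) misses the remaining region (no effect) — boundary = 48.00 mm. Overall, the cross-section is a single solid region. Total boundary length (outer) = 48.00 mm.

48.00 mm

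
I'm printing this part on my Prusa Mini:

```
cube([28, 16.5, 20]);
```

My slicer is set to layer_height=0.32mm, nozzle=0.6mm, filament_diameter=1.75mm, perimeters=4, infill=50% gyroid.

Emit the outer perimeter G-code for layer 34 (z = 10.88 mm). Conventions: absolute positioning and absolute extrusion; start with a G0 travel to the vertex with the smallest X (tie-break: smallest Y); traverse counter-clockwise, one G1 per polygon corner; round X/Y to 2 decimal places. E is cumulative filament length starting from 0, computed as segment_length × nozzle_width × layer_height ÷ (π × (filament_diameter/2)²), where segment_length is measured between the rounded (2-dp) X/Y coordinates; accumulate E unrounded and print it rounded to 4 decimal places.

G0 X0.00 Y0.00 Z10.88
G1 X28.00 Y0.00 E2.2351
G1 X28.00 Y16.50 E3.5522
G1 X0.00 Y16.50 E5.7873
G1 X0.00 Y0.00 E7.1044

At z = 10.88 mm: the cube (footprint 28×16.5) is included at this height. The outline is a single polygon with 4 vertices. Extrusion per mm of travel: 0.6 × 0.32 / (π × 0.875²) = 0.079824. Accumulating E over each segment gives final E = 7.1044.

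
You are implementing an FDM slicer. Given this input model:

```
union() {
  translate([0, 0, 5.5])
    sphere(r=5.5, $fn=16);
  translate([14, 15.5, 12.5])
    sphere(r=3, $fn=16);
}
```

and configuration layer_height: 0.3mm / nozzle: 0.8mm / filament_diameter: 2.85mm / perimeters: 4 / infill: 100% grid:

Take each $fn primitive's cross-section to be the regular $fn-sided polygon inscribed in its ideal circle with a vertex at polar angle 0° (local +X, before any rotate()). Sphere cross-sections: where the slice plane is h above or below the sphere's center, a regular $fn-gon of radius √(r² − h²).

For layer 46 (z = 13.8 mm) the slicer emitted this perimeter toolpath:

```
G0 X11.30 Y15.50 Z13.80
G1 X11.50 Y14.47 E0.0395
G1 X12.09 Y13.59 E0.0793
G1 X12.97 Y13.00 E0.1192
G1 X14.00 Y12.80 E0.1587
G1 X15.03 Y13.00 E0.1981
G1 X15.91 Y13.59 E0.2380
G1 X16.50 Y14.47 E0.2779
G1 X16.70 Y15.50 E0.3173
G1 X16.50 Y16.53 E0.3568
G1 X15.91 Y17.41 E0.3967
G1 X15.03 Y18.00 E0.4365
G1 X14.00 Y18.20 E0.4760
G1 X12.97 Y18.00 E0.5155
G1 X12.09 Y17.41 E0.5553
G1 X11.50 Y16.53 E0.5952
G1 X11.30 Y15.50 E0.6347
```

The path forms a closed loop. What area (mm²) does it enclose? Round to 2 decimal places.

Apply the shoelace formula to the sequence of (X, Y) vertices; enclosed area = 22.35 mm².

22.35 mm²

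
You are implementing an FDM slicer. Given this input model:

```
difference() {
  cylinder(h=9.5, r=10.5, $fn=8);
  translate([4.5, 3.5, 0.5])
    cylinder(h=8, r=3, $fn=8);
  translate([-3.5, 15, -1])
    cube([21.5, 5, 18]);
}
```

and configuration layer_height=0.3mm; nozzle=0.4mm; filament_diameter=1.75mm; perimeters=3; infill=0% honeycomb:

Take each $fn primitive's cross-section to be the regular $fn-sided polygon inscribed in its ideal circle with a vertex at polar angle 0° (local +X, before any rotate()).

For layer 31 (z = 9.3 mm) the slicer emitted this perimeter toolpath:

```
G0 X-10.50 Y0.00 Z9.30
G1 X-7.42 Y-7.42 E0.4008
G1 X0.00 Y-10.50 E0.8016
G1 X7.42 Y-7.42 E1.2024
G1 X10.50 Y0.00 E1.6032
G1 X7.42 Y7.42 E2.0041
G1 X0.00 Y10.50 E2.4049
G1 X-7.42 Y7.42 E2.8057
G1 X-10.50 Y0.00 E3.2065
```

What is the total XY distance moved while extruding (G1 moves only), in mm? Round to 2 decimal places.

Sum the Euclidean lengths of each G1 segment: total = 64.27 mm.

64.27 mm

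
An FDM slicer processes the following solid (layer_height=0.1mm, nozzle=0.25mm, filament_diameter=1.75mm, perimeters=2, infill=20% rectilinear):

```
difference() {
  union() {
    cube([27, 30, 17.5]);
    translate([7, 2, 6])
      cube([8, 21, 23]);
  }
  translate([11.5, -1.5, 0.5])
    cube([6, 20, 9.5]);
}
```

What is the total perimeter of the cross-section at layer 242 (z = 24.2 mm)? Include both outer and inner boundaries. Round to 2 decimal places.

58.00 mm

At z = 24.2 mm: the cube is not intersected at this z (z outside [0, 17.5]); the 8×21 cube at (7, 2) contributes its full rectangle (perimeter 58.00 mm); Merging all regions: only the 8×21 cube at (7, 2) is present, so the union is just that shape — boundary = 58.00 mm; the cube at (11.5, -1.5) is absent (z outside [0.5, 10]); Subtracting the remaining from the first: none of the subtracted shapes is present at this height, so the result so far is unchanged — boundary = 58.00 mm. Overall, the cross-section is a single solid region. Total boundary length (outer) = 58.00 mm.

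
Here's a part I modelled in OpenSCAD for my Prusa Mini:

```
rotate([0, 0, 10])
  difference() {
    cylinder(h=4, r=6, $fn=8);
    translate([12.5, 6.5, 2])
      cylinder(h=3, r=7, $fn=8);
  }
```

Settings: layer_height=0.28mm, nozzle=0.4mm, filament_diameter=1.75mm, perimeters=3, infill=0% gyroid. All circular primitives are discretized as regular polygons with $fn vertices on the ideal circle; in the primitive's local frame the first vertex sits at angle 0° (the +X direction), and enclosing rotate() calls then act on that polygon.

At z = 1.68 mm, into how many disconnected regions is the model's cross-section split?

At z = 1.68 mm: the cylinder: section is a regular 8-gon, circumradius r=6; the cylinder at (12.5, 6.5) is absent (z outside [2, 5]); After the difference (first − rest): none of the subtracted shapes is present at this height, so the r=6 cylinder is unchanged — 1 connected region; (whole slice rotated 10° about Z — lengths, areas and connectivity unchanged). The result has 1 disconnected region.

1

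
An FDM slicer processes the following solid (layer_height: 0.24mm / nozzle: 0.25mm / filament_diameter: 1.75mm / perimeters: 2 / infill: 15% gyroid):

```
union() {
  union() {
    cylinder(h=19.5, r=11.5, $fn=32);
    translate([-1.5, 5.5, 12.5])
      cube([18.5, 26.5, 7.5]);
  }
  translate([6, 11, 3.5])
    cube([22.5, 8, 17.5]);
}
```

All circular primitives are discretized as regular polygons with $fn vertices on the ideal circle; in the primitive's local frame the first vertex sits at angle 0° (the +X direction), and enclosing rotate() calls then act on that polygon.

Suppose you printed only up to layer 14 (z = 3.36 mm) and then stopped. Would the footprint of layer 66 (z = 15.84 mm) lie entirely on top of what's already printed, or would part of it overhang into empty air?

part overhangs

Compare the two slices. At z = 3.36: the cylinder: section is a regular 32-gon, circumradius r=11.5 (area = (32/2)·11.500²·sin(360°/32) = 412.81 mm²); the cube at (-1.5, 5.5) is not intersected at this z (z outside [12.5, 20]); Taking the union: only the r=11.5 cylinder is present, so the union is just that shape — area = 412.81 mm²; the cube at (6, 11) is absent (z outside [3.5, 21]); Combining (union): only the result so far is present, so the union is just that shape — area = 412.81 mm². At z = 15.84: the r=11.5 cylinder contributes a regular 32-gon of circumradius 11.5 (area = (32/2)·11.500²·sin(360°/32) = 412.81 mm²); the cube at (-1.5, 5.5) (footprint 18.5×26.5) is included at this height (area 490.25 mm²); Taking the union: the regions partially overlap — summed areas 903.06 mm² minus the doubly-counted overlap 51.56 mm² gives 851.50 mm² — area = 851.50 mm²; the cube at (6, 11) (footprint 22.5×8) is included at this height (area 180.00 mm²); Taking the union: the regions partially overlap — summed areas 1031.50 mm² minus the doubly-counted overlap 88.00 mm² gives 943.50 mm² — area = 943.50 mm². Checking containment: at z = 15.84 the cross-section extends beyond the z = 3.36 cross-section by about 530.69 mm².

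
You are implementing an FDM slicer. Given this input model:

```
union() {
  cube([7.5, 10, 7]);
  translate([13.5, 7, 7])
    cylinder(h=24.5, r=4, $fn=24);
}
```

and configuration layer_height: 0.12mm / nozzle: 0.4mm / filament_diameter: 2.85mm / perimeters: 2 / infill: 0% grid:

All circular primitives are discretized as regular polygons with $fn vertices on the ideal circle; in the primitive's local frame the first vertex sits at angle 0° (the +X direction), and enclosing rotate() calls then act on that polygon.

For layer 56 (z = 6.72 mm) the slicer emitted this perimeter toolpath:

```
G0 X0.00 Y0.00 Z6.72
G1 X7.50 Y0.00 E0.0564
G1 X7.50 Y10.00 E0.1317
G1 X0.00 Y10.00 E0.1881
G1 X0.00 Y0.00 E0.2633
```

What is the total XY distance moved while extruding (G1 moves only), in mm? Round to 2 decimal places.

35.00 mm

Sum the Euclidean lengths of each G1 segment: total = 35.00 mm.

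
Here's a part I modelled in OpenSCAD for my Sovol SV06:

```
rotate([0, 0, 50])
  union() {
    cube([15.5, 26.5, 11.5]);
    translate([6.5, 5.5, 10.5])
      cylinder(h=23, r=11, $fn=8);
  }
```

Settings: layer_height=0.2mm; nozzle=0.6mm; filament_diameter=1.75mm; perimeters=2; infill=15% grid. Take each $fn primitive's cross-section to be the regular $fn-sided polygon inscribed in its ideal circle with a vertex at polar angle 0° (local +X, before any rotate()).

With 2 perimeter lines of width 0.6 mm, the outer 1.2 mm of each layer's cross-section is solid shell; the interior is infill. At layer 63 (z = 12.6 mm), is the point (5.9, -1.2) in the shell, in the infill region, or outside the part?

outside

At z = 12.6 mm: the cube does not reach this height (z outside [0, 11.5]); the cylinder at (6.5, 5.5): section is a regular 8-gon, circumradius r=11; Merging all regions: only the r=11 cylinder at (6.5, 5.5) is present, so the union is just that shape — 1 connected region; (whole slice rotated 50° about Z — lengths, areas and connectivity unchanged). Overall, the cross-section is a single solid region. Undo the 50° rotation: the query point maps to (2.873, -5.291) in the un-rotated model frame. The nearest boundary edge runs (-1.28, -2.28)→(6.50, -5.50); distance from the point to it = 1.19 mm. The point is not inside any of the regions above, so it lies outside the cross-section (1.19 mm from the nearest boundary).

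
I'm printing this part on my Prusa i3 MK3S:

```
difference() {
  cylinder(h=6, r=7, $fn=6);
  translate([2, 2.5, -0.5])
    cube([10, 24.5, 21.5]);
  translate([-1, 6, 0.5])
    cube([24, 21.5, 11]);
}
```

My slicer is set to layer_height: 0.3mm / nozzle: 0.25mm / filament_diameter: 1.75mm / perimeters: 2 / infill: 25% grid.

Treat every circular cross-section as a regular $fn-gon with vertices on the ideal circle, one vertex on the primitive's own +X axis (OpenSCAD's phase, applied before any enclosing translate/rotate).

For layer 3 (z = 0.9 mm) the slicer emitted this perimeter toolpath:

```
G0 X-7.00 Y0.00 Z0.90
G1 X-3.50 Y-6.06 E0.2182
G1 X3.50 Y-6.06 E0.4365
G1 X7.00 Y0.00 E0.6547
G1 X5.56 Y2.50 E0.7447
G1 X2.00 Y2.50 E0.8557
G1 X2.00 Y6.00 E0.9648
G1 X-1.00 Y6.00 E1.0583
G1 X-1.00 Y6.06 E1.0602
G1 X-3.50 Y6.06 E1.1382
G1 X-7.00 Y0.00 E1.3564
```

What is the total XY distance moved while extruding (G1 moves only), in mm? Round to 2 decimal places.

Sum the Euclidean lengths of each G1 segment: total = 43.50 mm.

43.50 mm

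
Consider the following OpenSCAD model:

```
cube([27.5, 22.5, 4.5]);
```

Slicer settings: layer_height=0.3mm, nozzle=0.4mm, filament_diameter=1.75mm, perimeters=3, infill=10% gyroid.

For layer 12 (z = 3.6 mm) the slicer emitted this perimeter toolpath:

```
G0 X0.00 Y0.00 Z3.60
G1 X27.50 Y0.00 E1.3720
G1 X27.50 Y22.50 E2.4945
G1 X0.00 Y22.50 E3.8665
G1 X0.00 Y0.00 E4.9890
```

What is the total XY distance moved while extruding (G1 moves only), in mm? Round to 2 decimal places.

100.00 mm

Sum the Euclidean lengths of each G1 segment: total = 100.00 mm.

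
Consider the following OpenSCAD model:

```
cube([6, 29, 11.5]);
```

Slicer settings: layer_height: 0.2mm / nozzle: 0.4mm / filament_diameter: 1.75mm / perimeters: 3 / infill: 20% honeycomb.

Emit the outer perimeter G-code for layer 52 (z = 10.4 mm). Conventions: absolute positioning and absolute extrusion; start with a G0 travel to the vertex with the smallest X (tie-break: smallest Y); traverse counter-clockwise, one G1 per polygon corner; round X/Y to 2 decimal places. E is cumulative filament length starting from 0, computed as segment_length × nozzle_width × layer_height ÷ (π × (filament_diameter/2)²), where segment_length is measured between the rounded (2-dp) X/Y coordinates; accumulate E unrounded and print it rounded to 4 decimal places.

G0 X0.00 Y0.00 Z10.40
G1 X6.00 Y0.00 E0.1996
G1 X6.00 Y29.00 E1.1641
G1 X0.00 Y29.00 E1.3637
G1 X0.00 Y0.00 E2.3282

At z = 10.4 mm: the 6×29 cube contributes its full rectangle. The outline is a single polygon with 4 vertices. Extrusion per mm of travel: 0.4 × 0.2 / (π × 0.875²) = 0.033260. Accumulating E over each segment gives final E = 2.3282.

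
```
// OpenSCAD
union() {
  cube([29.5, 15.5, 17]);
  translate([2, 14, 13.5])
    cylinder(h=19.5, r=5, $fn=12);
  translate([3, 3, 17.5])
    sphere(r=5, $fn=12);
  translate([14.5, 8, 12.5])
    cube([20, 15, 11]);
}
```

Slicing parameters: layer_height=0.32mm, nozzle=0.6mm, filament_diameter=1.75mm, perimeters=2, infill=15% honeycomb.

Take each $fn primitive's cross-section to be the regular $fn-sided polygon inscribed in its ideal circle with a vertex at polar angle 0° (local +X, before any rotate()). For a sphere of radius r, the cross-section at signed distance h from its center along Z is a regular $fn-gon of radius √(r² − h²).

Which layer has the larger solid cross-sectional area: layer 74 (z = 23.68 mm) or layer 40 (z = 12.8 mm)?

Layer 74 (z = 23.68): the cube is not intersected at this z (z outside [0, 17]); the cylinder at (2, 14): section is a regular 12-gon, circumradius r=5 (area = (12/2)·5.000²·sin(360°/12) = 75.00 mm²); the sphere at (3, 3) is not intersected at this z (|z−center|=6.180 > r=5); the cube at (14.5, 8) does not reach this height (z outside [12.5, 23.5]); Combining (union): only the r=5 cylinder at (2, 14) is present, so the union is just that shape — area = 75.00 mm². So its area = 75.00 mm². Layer 40 (z = 12.8): the cube (footprint 29.5×15.5) is included at this height (area 457.25 mm²); the cylinder at (2, 14) is not intersected at this z (z outside [13.5, 33]); the r=5 sphere at (3, 3) contributes a regular 12-gon of circumradius √(5²−4.7²) = 1.706 (area = (12/2)·1.706²·sin(360°/12) = 8.73 mm²); the cube at (14.5, 8) (footprint 20×15) is included at this height (area 300.00 mm²); Merging all regions: the regions partially overlap — summed areas 765.98 mm² minus the doubly-counted overlap 121.23 mm² gives 644.75 mm² — area = 644.75 mm². So its area = 644.75 mm². Layer 40 is larger (644.75 vs 75.00 mm²).

layer 40 (z = 12.8 mm)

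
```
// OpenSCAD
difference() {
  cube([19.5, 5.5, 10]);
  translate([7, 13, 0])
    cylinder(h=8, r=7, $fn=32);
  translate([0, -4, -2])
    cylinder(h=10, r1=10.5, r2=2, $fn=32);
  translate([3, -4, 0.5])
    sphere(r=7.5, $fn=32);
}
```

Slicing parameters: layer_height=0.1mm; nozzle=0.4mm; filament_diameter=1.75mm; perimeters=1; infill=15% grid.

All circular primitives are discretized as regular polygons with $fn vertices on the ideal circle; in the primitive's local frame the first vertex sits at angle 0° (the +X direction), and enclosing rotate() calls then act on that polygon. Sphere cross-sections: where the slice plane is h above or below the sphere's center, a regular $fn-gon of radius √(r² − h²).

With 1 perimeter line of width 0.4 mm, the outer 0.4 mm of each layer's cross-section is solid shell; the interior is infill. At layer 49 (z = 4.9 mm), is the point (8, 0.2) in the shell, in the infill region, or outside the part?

At z = 4.9 mm: the cube (footprint 19.5×5.5) is included at this height; the cylinder at (7, 13): section is a regular 32-gon, circumradius r=7; the cone at (0, -4) (r1=10.5→r2=2) has section circumradius 4.635 here — a regular 32-gon; the r=7.5 sphere at (3, -4) slices to a regular 32-gon of circumradius 6.074 (√(r²−h²) with h=4.4 from center); Taking the first minus the rest: starting from the 19.5×5.5 cube, the r=7 cylinder at (7, 13) misses the remaining region (no effect); the cone at (0, -4) partially overlaps it — only the 0.97 mm² overlap (of its 67.06 mm²) is removed, clipping the outline; the r=7.5 sphere at (3, -4) partially overlaps it — only the 10.89 mm² overlap (of its 115.15 mm²) is removed, clipping the outline — 1 connected region. Overall, the cross-section is a single solid region. The nearest boundary edge runs (19.50, 0.00)→(7.54, 0.00); distance from the point to it = 0.20 mm. The point is inside the cross-section, 0.20 mm from the nearest boundary — within the 0.4 mm shell band (1 × 0.4).

shell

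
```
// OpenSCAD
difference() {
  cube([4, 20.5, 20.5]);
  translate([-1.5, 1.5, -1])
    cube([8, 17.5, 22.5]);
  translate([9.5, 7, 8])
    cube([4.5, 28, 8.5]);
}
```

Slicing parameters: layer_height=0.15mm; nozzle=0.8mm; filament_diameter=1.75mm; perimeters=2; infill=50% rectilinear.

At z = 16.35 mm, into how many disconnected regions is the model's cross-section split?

2

At z = 16.35 mm: the 4×20.5 cube contributes its full rectangle; the cube at (-1.5, 1.5) is present — its section is the full 8×17.5 rectangle; the cube at (9.5, 7) (footprint 4.5×28) is included at this height; Taking the first minus the rest: starting from the 4×20.5 cube, the 8×17.5 cube at (-1.5, 1.5) partially overlaps it — only the 70.00 mm² overlap (of its 140.00 mm²) is removed, clipping the outline; the 4.5×28 cube at (9.5, 7) misses the remaining region (no effect) — 2 connected regions. The result has 2 disconnected regions.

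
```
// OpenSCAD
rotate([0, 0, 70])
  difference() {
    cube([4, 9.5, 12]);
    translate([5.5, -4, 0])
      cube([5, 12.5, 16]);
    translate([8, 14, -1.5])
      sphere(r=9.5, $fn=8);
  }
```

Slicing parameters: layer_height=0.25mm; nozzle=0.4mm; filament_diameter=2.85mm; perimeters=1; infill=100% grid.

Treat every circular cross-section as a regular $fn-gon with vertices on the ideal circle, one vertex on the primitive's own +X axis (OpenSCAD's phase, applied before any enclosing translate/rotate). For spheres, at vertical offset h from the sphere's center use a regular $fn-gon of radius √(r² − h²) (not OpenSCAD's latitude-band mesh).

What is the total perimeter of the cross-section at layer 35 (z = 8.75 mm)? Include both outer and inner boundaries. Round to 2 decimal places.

27.00 mm

At z = 8.75 mm: the 4×9.5 cube contributes its full rectangle (perimeter 27.00 mm); the cube at (5.5, -4) (footprint 5×12.5) is included at this height (perimeter 35.00 mm); the sphere at (8, 14) does not reach this height (|z−center|=10.250 > r=9.5); After the difference (first − rest): starting from the 4×9.5 cube, the 5×12.5 cube at (5.5, -4) misses the remaining region (no effect) — boundary = 27.00 mm; (rotated 70° about Z; rotation is an isometry so areas/perimeters/island counts are preserved). Overall, the cross-section is a single solid region. Total boundary length (outer) = 27.00 mm.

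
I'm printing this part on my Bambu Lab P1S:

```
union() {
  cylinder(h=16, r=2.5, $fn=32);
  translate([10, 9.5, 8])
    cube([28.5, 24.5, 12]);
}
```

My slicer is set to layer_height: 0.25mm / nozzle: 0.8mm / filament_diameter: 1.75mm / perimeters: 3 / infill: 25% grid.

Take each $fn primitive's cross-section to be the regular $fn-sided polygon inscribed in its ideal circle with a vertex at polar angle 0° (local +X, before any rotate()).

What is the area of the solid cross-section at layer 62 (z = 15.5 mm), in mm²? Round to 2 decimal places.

At z = 15.5 mm: the r=2.5 cylinder contributes a regular 32-gon of circumradius 2.5 (area = (32/2)·2.500²·sin(360°/32) = 19.51 mm²); the 28.5×24.5 cube at (10, 9.5) contributes its full rectangle (area 698.25 mm²); Combining (union): the 2 present regions are separate (no shared area or edge), so areas and boundary lengths simply add and each stays a separate island — area = 717.76 mm². Overall, the cross-section has 2 separate islands. Net area = 717.76 mm².

717.76 mm²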